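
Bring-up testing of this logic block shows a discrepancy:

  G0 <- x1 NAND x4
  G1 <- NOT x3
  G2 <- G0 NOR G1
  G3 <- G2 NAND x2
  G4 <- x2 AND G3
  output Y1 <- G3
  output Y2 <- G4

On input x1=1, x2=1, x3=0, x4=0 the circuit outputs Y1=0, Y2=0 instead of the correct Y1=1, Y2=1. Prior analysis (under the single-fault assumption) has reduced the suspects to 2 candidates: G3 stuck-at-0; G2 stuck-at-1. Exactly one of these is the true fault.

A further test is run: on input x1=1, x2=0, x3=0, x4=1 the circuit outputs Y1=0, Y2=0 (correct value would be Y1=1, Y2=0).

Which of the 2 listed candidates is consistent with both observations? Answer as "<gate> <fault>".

G3 stuck-at-0

Evaluate each candidate on input x1=1, x2=0, x3=0, x4=1:
  G3 stuck-at-0: G0=0, G1=1, G2=0, G3=0 [stuck-at-0], G4=0 → Y1=0, Y2=0 — matches
  G2 stuck-at-1: G0=0, G1=1, G2=1 [stuck-at-1], G3=1, G4=0 → Y1=1, Y2=0 — eliminated
Only G3 stuck-at-0 reproduces the observed Y1=0, Y2=0.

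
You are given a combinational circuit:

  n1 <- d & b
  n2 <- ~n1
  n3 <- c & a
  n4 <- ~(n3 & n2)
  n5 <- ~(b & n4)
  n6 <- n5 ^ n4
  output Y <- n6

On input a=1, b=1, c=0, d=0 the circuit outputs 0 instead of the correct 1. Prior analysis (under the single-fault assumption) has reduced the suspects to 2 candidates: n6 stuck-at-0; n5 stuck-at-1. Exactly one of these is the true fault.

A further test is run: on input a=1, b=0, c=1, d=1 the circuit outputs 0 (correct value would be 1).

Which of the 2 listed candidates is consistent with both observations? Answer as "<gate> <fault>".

Evaluate each candidate on input a=1, b=0, c=1, d=1:
  n6 stuck-at-0: n1=0, n2=1, n3=1, n4=0, n5=1, n6=0 [stuck-at-0] → 0 — matches
  n5 stuck-at-1: n1=0, n2=1, n3=1, n4=0, n5=1 [stuck-at-1], n6=1 → 1 — eliminated
Only n6 stuck-at-0 reproduces the observed 0.

n6 stuck-at-0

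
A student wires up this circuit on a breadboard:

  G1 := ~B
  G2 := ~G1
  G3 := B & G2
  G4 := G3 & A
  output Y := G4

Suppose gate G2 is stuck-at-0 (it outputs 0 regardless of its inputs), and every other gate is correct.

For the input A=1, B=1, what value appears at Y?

0

Propagate with G2 forced: G1=0, G2=0 [stuck-at-0], G3=0, G4=0.
So Y = 0. (Without the fault it would be 1.)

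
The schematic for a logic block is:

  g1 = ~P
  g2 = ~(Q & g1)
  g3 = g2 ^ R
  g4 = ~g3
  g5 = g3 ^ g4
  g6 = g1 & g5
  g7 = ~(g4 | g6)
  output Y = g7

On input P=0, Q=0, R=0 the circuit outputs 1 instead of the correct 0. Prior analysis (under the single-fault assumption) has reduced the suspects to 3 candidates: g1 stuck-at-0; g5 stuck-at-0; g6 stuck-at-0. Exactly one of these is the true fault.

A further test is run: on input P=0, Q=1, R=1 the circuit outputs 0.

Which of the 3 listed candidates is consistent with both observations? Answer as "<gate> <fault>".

Evaluate each candidate on input P=0, Q=1, R=1:
  g1 stuck-at-0: g1=0 [stuck-at-0], g2=1, g3=0, g4=1, g5=1, g6=0, g7=0 → 0 — matches
  g5 stuck-at-0: g1=1, g2=0, g3=1, g4=0, g5=0 [stuck-at-0], g6=0, g7=1 → 1 — eliminated
  g6 stuck-at-0: g1=1, g2=0, g3=1, g4=0, g5=1, g6=0 [stuck-at-0], g7=1 → 1 — eliminated
Only g1 stuck-at-0 reproduces the observed 0.

g1 stuck-at-0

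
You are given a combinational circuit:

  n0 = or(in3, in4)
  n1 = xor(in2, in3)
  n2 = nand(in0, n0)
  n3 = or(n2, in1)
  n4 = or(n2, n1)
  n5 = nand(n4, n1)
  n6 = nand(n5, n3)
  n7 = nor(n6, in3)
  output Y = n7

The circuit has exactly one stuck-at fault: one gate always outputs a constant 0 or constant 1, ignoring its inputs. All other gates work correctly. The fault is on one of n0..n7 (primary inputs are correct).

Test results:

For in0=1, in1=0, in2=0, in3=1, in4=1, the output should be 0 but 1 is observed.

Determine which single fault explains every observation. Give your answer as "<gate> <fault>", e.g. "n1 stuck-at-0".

Fault-free values for test 1 (in0=1, in1=0, in2=0, in3=1, in4=1): n0=1, n1=1, n2=0, n3=0, n4=1, n5=0, n6=1, n7=0, giving Y=0. Observed 1.
Test 1: faults giving observed 1 are {n7 stuck-at-1}.
Only n7 stuck-at-1 is consistent with every test.

n7 stuck-at-1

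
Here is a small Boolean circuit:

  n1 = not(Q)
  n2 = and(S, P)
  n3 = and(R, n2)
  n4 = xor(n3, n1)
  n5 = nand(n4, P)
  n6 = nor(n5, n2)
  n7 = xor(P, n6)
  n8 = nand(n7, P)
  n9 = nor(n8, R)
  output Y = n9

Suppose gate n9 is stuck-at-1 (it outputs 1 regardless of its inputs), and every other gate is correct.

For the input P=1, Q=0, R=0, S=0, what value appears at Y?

1

Propagate with n9 forced: n1=1, n2=0, n3=0, n4=1, n5=0, n6=1, n7=0, n8=1, n9=1 [stuck-at-1].
So Y = 1. (Without the fault it would be 0.)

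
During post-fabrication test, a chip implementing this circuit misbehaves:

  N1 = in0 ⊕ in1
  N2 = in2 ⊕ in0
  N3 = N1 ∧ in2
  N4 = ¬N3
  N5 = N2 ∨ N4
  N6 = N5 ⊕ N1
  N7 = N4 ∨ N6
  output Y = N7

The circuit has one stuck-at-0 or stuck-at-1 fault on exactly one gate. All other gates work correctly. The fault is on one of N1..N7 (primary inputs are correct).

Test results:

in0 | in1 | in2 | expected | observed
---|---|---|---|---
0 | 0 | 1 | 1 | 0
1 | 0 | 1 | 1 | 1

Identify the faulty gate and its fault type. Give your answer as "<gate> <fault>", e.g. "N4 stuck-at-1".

Fault-free values for test 1 (in0=0, in1=0, in2=1): N1=0, N2=1, N3=0, N4=1, N5=1, N6=1, N7=1, giving Y=1. Observed 0.
Test 1: faults giving observed 0 are {N1 stuck-at-1, N7 stuck-at-0}.
Test 2 (in0=1, in1=0, in2=1): fault-free N1=1, N2=0, N3=1, N4=0, N5=0, N6=1, N7=1 → 1; observed 1. Eliminates N7 stuck-at-0.
Only N1 stuck-at-1 is consistent with every test.

N1 stuck-at-1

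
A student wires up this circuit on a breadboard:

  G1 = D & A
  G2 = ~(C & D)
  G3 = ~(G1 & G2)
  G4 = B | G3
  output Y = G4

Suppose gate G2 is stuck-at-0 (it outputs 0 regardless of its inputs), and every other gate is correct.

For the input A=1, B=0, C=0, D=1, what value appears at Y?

1

Propagate with G2 forced: G1=1, G2=0 [stuck-at-0], G3=1, G4=1.
So Y = 1. (Without the fault it would be 0.)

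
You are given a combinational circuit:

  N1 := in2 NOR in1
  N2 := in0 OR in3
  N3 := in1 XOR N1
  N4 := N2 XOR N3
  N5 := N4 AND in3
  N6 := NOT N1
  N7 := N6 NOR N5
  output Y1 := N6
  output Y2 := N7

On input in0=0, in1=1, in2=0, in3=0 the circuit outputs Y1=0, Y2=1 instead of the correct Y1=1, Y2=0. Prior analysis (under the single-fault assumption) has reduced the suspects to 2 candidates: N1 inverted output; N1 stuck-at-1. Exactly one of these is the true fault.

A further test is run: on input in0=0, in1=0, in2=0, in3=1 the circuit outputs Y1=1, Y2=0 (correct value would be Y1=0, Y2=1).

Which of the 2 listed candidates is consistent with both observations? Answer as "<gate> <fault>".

Evaluate each candidate on input in0=0, in1=0, in2=0, in3=1:
  N1 inverted output: N1=0 [inverted output], N2=1, N3=0, N4=1, N5=1, N6=1, N7=0 → Y1=1, Y2=0 — matches
  N1 stuck-at-1: N1=1 [stuck-at-1], N2=1, N3=1, N4=0, N5=0, N6=0, N7=1 → Y1=0, Y2=1 — eliminated
Only N1 inverted output reproduces the observed Y1=1, Y2=0.

N1 inverted output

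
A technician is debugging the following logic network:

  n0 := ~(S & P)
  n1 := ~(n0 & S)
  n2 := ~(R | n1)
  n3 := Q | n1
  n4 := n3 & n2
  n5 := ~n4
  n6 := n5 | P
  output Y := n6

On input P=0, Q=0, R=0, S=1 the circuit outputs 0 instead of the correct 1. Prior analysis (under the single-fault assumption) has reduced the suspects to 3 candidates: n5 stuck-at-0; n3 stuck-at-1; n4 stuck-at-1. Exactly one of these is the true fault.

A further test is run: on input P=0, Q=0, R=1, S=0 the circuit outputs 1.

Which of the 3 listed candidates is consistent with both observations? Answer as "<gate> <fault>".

n3 stuck-at-1

Evaluate each candidate on input P=0, Q=0, R=1, S=0:
  n5 stuck-at-0: n0=1, n1=1, n2=0, n3=1, n4=0, n5=0 [stuck-at-0], n6=0 → 0 — eliminated
  n3 stuck-at-1: n0=1, n1=1, n2=0, n3=1 [stuck-at-1], n4=0, n5=1, n6=1 → 1 — matches
  n4 stuck-at-1: n0=1, n1=1, n2=0, n3=1, n4=1 [stuck-at-1], n5=0, n6=0 → 0 — eliminated
Only n3 stuck-at-1 reproduces the observed 1.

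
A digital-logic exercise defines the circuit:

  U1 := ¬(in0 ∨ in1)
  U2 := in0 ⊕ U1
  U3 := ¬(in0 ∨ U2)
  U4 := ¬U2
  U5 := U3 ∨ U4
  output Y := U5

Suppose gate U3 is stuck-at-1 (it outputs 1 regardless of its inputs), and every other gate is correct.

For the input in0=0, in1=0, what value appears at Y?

Propagate with U3 forced: U1=1, U2=1, U3=1 [stuck-at-1], U4=0, U5=1.
So Y = 1. (Without the fault it would be 0.)

1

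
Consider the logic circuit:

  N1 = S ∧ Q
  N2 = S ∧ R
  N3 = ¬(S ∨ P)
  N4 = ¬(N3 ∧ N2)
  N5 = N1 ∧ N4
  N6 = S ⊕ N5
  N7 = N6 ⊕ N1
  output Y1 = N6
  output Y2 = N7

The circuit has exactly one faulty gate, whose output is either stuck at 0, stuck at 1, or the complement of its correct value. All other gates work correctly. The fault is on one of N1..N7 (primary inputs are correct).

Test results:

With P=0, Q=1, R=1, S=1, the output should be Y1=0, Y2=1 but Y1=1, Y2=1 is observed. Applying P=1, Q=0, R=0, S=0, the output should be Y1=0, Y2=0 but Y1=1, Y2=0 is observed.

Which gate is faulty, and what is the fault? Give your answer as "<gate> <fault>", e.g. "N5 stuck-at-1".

Fault-free values for test 1 (P=0, Q=1, R=1, S=1): N1=1, N2=1, N3=0, N4=1, N5=1, N6=0, N7=1, giving Y1=0, Y2=1. Observed Y1=1, Y2=1.
Test 1: faults giving observed Y1=1, Y2=1 are {N1 stuck-at-0, N1 inverted output}.
Test 2 (P=1, Q=0, R=0, S=0): fault-free N1=0, N2=0, N3=0, N4=1, N5=0, N6=0, N7=0 → Y1=0, Y2=0; observed Y1=1, Y2=0. Eliminates N1 stuck-at-0.
Only N1 inverted output is consistent with every test.

N1 inverted output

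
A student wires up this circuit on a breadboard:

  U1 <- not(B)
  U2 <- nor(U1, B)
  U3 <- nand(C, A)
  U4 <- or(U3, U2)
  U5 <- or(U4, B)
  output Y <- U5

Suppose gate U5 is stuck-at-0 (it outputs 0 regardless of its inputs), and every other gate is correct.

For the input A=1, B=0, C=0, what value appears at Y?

Propagate with U5 forced: U1=1, U2=0, U3=1, U4=1, U5=0 [stuck-at-0].
So Y = 0. (Without the fault it would be 1.)

0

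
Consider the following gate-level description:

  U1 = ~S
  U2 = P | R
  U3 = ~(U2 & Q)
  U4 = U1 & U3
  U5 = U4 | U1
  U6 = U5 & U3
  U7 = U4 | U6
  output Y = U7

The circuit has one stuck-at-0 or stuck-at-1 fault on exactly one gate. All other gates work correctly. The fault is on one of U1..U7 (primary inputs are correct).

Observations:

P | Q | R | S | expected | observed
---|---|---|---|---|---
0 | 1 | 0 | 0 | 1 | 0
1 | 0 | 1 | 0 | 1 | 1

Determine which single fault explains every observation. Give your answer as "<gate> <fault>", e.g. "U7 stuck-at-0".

U2 stuck-at-1

Fault-free values for test 1 (P=0, Q=1, R=0, S=0): U1=1, U2=0, U3=1, U4=1, U5=1, U6=1, U7=1, giving Y=1. Observed 0.
Test 1: faults giving observed 0 are {U1 stuck-at-0, U2 stuck-at-1, U3 stuck-at-0, U7 stuck-at-0}.
Test 2 (P=1, Q=0, R=1, S=0): fault-free U1=1, U2=1, U3=1, U4=1, U5=1, U6=1, U7=1 → 1; observed 1. Eliminates U1 stuck-at-0, U3 stuck-at-0, U7 stuck-at-0.
Only U2 stuck-at-1 is consistent with every test.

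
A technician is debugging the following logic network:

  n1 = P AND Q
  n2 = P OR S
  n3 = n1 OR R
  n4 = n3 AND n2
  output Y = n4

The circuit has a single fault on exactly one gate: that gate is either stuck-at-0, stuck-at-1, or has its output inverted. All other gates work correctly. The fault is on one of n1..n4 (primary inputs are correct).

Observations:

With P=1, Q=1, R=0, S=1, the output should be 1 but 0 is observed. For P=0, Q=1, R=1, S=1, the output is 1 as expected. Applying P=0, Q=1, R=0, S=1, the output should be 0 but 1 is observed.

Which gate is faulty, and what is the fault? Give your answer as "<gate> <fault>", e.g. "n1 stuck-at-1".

Fault-free values for test 1 (P=1, Q=1, R=0, S=1): n1=1, n2=1, n3=1, n4=1, giving Y=1. Observed 0.
Test 1: faults giving observed 0 are {n1 stuck-at-0, n1 inverted output, n2 stuck-at-0, n2 inverted output, n3 stuck-at-0, n3 inverted output, n4 stuck-at-0, n4 inverted output}.
Test 2 (P=0, Q=1, R=1, S=1): fault-free n1=0, n2=1, n3=1, n4=1 → 1; observed 1. Eliminates n2 stuck-at-0, n2 inverted output, n3 stuck-at-0, n3 inverted output, n4 stuck-at-0, n4 inverted output.
Test 3 (P=0, Q=1, R=0, S=1): fault-free n1=0, n2=1, n3=0, n4=0 → 0; observed 1. Eliminates n1 stuck-at-0.
Only n1 inverted output is consistent with every test.

n1 inverted output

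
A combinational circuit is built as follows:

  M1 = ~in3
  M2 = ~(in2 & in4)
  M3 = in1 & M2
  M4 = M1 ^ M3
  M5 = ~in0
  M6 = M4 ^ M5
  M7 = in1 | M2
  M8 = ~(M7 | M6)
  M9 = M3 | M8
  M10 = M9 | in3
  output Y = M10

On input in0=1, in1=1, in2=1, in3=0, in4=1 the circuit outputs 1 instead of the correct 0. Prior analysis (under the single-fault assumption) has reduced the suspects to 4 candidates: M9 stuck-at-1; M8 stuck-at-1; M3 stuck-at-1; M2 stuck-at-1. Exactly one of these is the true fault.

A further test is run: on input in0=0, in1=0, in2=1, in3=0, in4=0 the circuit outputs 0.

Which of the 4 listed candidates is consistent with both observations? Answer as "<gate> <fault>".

Evaluate each candidate on input in0=0, in1=0, in2=1, in3=0, in4=0:
  M9 stuck-at-1: M1=1, M2=1, M3=0, M4=1, M5=1, M6=0, M7=1, M8=0, M9=1 [stuck-at-1], M10=1 → 1 — eliminated
  M8 stuck-at-1: M1=1, M2=1, M3=0, M4=1, M5=1, M6=0, M7=1, M8=1 [stuck-at-1], M9=1, M10=1 → 1 — eliminated
  M3 stuck-at-1: M1=1, M2=1, M3=1 [stuck-at-1], M4=0, M5=1, M6=1, M7=1, M8=0, M9=1, M10=1 → 1 — eliminated
  M2 stuck-at-1: M1=1, M2=1 [stuck-at-1], M3=0, M4=1, M5=1, M6=0, M7=1, M8=0, M9=0, M10=0 → 0 — matches
Only M2 stuck-at-1 reproduces the observed 0.

M2 stuck-at-1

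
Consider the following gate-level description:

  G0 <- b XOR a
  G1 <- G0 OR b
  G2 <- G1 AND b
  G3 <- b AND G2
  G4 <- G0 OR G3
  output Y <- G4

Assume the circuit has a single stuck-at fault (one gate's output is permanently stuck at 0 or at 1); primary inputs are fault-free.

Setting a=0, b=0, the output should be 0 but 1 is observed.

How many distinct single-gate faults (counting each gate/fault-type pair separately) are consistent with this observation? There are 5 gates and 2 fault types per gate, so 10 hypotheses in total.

Fault-free: G0=0, G1=0, G2=0, G3=0, G4=0 → 0. Observed 1.
  G0 stuck-at-0: output 0 ✗
  G0 stuck-at-1: output 1 ✓
  G1 stuck-at-0: output 0 ✗
  G1 stuck-at-1: output 0 ✗
  G2 stuck-at-0: output 0 ✗
  G2 stuck-at-1: output 0 ✗
  G3 stuck-at-0: output 0 ✗
  G3 stuck-at-1: output 1 ✓
  G4 stuck-at-0: output 0 ✗
  G4 stuck-at-1: output 1 ✓
Consistent faults: {G0 stuck-at-1, G3 stuck-at-1, G4 stuck-at-1} — 3 in all.

3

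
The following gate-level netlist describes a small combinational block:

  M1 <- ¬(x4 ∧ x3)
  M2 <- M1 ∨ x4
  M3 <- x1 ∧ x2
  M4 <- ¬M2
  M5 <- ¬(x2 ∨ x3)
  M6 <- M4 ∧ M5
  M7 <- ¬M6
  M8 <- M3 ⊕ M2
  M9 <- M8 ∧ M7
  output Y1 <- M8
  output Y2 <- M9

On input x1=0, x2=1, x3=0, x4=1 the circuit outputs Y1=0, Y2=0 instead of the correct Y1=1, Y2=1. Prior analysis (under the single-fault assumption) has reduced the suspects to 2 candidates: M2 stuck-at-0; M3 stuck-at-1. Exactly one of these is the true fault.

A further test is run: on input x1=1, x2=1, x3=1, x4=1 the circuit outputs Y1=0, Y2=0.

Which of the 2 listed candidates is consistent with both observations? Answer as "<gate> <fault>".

M3 stuck-at-1

Evaluate each candidate on input x1=1, x2=1, x3=1, x4=1:
  M2 stuck-at-0: M1=0, M2=0 [stuck-at-0], M3=1, M4=1, M5=0, M6=0, M7=1, M8=1, M9=1 → Y1=1, Y2=1 — eliminated
  M3 stuck-at-1: M1=0, M2=1, M3=1 [stuck-at-1], M4=0, M5=0, M6=0, M7=1, M8=0, M9=0 → Y1=0, Y2=0 — matches
Only M3 stuck-at-1 reproduces the observed Y1=0, Y2=0.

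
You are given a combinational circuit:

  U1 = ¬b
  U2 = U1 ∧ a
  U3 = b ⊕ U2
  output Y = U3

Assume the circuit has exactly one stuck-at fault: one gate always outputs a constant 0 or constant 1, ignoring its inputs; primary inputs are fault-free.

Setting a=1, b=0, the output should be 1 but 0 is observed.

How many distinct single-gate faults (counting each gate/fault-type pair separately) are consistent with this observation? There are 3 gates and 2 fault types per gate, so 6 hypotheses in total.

3

Fault-free: U1=1, U2=1, U3=1 → 1. Observed 0.
  U1 stuck-at-0: output 0 ✓
  U1 stuck-at-1: output 1 ✗
  U2 stuck-at-0: output 0 ✓
  U2 stuck-at-1: output 1 ✗
  U3 stuck-at-0: output 0 ✓
  U3 stuck-at-1: output 1 ✗
Consistent faults: {U1 stuck-at-0, U2 stuck-at-0, U3 stuck-at-0} — 3 in all.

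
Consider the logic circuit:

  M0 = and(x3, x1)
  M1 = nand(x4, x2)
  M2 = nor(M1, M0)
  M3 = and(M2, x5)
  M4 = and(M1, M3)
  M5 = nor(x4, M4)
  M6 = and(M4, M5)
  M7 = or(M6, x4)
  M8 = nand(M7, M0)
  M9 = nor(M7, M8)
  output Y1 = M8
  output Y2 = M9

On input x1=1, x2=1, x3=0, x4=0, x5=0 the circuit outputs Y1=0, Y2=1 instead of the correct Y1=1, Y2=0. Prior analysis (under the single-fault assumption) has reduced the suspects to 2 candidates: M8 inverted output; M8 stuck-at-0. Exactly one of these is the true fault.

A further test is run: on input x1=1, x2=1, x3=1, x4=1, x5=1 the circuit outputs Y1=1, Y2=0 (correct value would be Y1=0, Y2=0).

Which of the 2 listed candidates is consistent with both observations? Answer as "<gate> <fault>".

Evaluate each candidate on input x1=1, x2=1, x3=1, x4=1, x5=1:
  M8 inverted output: M0=1, M1=0, M2=0, M3=0, M4=0, M5=0, M6=0, M7=1, M8=1 [inverted output], M9=0 → Y1=1, Y2=0 — matches
  M8 stuck-at-0: M0=1, M1=0, M2=0, M3=0, M4=0, M5=0, M6=0, M7=1, M8=0 [stuck-at-0], M9=0 → Y1=0, Y2=0 — eliminated
Only M8 inverted output reproduces the observed Y1=1, Y2=0.

M8 inverted output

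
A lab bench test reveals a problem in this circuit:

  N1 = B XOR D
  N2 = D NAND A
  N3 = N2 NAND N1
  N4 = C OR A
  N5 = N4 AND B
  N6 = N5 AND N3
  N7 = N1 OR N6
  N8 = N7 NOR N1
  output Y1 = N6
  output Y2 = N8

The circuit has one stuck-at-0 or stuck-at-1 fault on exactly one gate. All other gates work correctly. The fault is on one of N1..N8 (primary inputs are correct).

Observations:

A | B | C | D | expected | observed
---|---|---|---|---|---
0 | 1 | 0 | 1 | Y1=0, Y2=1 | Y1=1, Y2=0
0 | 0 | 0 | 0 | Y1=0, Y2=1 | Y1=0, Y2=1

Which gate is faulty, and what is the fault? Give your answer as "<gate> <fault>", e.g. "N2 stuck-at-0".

N4 stuck-at-1

Fault-free values for test 1 (A=0, B=1, C=0, D=1): N1=0, N2=1, N3=1, N4=0, N5=0, N6=0, N7=0, N8=1, giving Y1=0, Y2=1. Observed Y1=1, Y2=0.
Test 1: faults giving observed Y1=1, Y2=0 are {N4 stuck-at-1, N5 stuck-at-1, N6 stuck-at-1}.
Test 2 (A=0, B=0, C=0, D=0): fault-free N1=0, N2=1, N3=1, N4=0, N5=0, N6=0, N7=0, N8=1 → Y1=0, Y2=1; observed Y1=0, Y2=1. Eliminates N5 stuck-at-1, N6 stuck-at-1.
Only N4 stuck-at-1 is consistent with every test.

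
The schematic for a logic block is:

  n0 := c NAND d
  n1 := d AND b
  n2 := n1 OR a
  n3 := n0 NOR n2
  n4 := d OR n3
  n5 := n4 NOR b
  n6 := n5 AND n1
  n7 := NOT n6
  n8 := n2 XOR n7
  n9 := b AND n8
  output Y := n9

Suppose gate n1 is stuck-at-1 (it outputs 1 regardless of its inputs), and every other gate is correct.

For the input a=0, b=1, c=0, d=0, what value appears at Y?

Propagate with n1 forced: n0=1, n1=1 [stuck-at-1], n2=1, n3=0, n4=0, n5=0, n6=0, n7=1, n8=0, n9=0.
So Y = 0. (Without the fault it would be 1.)

0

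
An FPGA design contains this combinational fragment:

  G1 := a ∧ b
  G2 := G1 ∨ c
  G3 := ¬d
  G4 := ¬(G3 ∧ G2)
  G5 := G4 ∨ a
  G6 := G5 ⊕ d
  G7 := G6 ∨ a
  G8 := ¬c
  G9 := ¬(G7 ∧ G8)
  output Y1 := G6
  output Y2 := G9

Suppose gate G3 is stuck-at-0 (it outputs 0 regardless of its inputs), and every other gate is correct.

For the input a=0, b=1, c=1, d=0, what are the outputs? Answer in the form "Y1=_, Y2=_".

Propagate with G3 forced: G1=0, G2=1, G3=0 [stuck-at-0], G4=1, G5=1, G6=1, G7=1, G8=0, G9=1.
So the outputs are Y1=1, Y2=1. (Without the fault they would be Y1=0, Y2=1.)

Y1=1, Y2=1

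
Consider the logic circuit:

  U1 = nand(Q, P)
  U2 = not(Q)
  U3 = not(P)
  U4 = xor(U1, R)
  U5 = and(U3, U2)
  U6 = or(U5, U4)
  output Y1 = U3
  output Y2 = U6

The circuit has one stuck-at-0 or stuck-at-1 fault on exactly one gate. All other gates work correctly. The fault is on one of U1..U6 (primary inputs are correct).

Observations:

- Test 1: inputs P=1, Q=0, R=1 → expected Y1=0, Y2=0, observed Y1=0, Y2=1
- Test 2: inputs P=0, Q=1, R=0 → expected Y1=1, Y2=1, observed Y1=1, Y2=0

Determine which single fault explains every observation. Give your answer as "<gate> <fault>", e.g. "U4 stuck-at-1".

Fault-free values for test 1 (P=1, Q=0, R=1): U1=1, U2=1, U3=0, U4=0, U5=0, U6=0, giving Y1=0, Y2=0. Observed Y1=0, Y2=1.
Test 1: faults giving observed Y1=0, Y2=1 are {U1 stuck-at-0, U4 stuck-at-1, U5 stuck-at-1, U6 stuck-at-1}.
Test 2 (P=0, Q=1, R=0): fault-free U1=1, U2=0, U3=1, U4=1, U5=0, U6=1 → Y1=1, Y2=1; observed Y1=1, Y2=0. Eliminates U4 stuck-at-1, U5 stuck-at-1, U6 stuck-at-1.
Only U1 stuck-at-0 is consistent with every test.

U1 stuck-at-0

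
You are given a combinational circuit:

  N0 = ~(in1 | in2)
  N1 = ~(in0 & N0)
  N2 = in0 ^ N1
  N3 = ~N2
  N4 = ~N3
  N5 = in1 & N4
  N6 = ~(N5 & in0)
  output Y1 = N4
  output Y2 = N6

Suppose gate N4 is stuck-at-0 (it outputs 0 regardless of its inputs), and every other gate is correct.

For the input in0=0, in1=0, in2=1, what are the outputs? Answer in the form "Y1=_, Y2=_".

Y1=0, Y2=1

Propagate with N4 forced: N0=0, N1=1, N2=1, N3=0, N4=0 [stuck-at-0], N5=0, N6=1.
So the outputs are Y1=0, Y2=1. (Without the fault they would be Y1=1, Y2=1.)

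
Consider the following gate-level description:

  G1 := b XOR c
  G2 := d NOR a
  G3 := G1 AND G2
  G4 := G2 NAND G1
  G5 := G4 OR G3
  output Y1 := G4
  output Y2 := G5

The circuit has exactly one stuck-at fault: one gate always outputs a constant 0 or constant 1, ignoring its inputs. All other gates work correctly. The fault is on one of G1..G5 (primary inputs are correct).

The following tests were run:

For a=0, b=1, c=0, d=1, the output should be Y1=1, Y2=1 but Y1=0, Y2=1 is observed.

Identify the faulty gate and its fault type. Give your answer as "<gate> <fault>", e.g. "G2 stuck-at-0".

Fault-free values for test 1 (a=0, b=1, c=0, d=1): G1=1, G2=0, G3=0, G4=1, G5=1, giving Y1=1, Y2=1. Observed Y1=0, Y2=1.
Test 1: faults giving observed Y1=0, Y2=1 are {G2 stuck-at-1}.
Only G2 stuck-at-1 is consistent with every test.

G2 stuck-at-1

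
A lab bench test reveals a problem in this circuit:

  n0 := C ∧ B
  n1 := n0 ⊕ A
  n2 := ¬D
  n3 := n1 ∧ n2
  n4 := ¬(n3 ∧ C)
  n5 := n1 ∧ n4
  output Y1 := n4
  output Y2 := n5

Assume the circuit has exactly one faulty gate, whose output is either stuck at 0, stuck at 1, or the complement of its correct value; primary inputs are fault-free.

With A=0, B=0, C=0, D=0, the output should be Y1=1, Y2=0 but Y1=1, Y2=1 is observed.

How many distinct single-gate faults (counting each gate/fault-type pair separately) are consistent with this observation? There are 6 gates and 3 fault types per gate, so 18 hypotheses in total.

6

Fault-free: n0=0, n1=0, n2=1, n3=0, n4=1, n5=0 → Y1=1, Y2=0. Observed Y1=1, Y2=1.
  n0: stuck-at-1, inverted output ✓; others ✗
  n1: stuck-at-1, inverted output ✓; others ✗
  n2: none of the 3 fault types match ✗
  n3: none of the 3 fault types match ✗
  n4: none of the 3 fault types match ✗
  n5: stuck-at-1, inverted output ✓; others ✗
Consistent faults: {n0 stuck-at-1, n0 inverted output, n1 stuck-at-1, n1 inverted output, n5 stuck-at-1, n5 inverted output} — 6 in all.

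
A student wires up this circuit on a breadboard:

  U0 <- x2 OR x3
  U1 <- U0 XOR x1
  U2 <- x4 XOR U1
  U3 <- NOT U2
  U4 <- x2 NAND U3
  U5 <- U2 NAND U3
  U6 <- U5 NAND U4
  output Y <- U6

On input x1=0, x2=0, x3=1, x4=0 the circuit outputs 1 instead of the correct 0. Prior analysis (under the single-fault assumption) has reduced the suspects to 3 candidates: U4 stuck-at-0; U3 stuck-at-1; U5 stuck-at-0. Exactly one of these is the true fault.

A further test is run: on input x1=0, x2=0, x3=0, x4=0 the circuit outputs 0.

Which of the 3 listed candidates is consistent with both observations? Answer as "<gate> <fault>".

U3 stuck-at-1

Evaluate each candidate on input x1=0, x2=0, x3=0, x4=0:
  U4 stuck-at-0: U0=0, U1=0, U2=0, U3=1, U4=0 [stuck-at-0], U5=1, U6=1 → 1 — eliminated
  U3 stuck-at-1: U0=0, U1=0, U2=0, U3=1 [stuck-at-1], U4=1, U5=1, U6=0 → 0 — matches
  U5 stuck-at-0: U0=0, U1=0, U2=0, U3=1, U4=1, U5=0 [stuck-at-0], U6=1 → 1 — eliminated
Only U3 stuck-at-1 reproduces the observed 0.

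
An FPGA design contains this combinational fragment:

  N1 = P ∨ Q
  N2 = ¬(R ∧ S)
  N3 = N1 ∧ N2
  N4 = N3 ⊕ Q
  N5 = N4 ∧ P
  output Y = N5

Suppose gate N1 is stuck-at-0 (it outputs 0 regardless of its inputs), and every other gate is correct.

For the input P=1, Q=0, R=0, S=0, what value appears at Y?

0

Propagate with N1 forced: N1=0 [stuck-at-0], N2=1, N3=0, N4=0, N5=0.
So Y = 0. (Without the fault it would be 1.)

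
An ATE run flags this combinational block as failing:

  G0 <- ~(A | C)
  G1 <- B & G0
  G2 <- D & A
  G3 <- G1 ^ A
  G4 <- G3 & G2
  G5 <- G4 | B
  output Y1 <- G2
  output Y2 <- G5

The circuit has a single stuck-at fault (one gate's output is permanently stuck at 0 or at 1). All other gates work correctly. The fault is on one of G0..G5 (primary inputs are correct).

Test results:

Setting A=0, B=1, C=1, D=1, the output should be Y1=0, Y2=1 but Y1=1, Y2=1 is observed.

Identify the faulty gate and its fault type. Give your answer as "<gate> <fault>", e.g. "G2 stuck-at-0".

G2 stuck-at-1

Fault-free values for test 1 (A=0, B=1, C=1, D=1): G0=0, G1=0, G2=0, G3=0, G4=0, G5=1, giving Y1=0, Y2=1. Observed Y1=1, Y2=1.
Test 1: faults giving observed Y1=1, Y2=1 are {G2 stuck-at-1}.
Only G2 stuck-at-1 is consistent with every test.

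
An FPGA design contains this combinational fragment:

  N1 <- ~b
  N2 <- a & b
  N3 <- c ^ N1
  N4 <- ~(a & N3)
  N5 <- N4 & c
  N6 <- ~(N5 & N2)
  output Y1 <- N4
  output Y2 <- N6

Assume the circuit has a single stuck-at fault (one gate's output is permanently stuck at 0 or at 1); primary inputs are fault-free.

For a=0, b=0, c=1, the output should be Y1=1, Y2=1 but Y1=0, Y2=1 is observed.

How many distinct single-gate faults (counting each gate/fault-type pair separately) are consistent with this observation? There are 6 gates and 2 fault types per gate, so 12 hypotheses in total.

Fault-free: N1=1, N2=0, N3=0, N4=1, N5=1, N6=1 → Y1=1, Y2=1. Observed Y1=0, Y2=1.
  N1 stuck-at-0: output Y1=1, Y2=1 ✗
  N1 stuck-at-1: output Y1=1, Y2=1 ✗
  N2 stuck-at-0: output Y1=1, Y2=1 ✗
  N2 stuck-at-1: output Y1=1, Y2=0 ✗
  N3 stuck-at-0: output Y1=1, Y2=1 ✗
  N3 stuck-at-1: output Y1=1, Y2=1 ✗
  N4 stuck-at-0: output Y1=0, Y2=1 ✓
  N4 stuck-at-1: output Y1=1, Y2=1 ✗
  N5 stuck-at-0: output Y1=1, Y2=1 ✗
  N5 stuck-at-1: output Y1=1, Y2=1 ✗
  N6 stuck-at-0: output Y1=1, Y2=0 ✗
  N6 stuck-at-1: output Y1=1, Y2=1 ✗
Consistent faults: {N4 stuck-at-0} — 1 in all.

1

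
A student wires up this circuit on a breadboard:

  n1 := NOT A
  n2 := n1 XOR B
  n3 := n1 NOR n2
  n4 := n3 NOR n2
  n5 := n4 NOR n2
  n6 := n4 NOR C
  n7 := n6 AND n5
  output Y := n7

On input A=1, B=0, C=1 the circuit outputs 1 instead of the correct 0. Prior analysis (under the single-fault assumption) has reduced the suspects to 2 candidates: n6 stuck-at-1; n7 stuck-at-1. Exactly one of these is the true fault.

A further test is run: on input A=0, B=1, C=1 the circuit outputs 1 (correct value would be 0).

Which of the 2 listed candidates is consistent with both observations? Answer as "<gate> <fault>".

n7 stuck-at-1

Evaluate each candidate on input A=0, B=1, C=1:
  n6 stuck-at-1: n1=1, n2=0, n3=0, n4=1, n5=0, n6=1 [stuck-at-1], n7=0 → 0 — eliminated
  n7 stuck-at-1: n1=1, n2=0, n3=0, n4=1, n5=0, n6=0, n7=1 [stuck-at-1] → 1 — matches
Only n7 stuck-at-1 reproduces the observed 1.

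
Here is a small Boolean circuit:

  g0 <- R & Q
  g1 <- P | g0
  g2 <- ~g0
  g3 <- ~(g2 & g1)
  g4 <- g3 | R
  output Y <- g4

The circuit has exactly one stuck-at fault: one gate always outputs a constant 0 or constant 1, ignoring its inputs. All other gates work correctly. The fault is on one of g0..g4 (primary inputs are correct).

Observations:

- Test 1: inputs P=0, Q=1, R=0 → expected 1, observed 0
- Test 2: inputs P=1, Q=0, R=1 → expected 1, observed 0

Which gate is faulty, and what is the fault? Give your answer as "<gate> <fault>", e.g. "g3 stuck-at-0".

g4 stuck-at-0

Fault-free values for test 1 (P=0, Q=1, R=0): g0=0, g1=0, g2=1, g3=1, g4=1, giving Y=1. Observed 0.
Test 1: faults giving observed 0 are {g1 stuck-at-1, g3 stuck-at-0, g4 stuck-at-0}.
Test 2 (P=1, Q=0, R=1): fault-free g0=0, g1=1, g2=1, g3=0, g4=1 → 1; observed 0. Eliminates g1 stuck-at-1, g3 stuck-at-0.
Only g4 stuck-at-0 is consistent with every test.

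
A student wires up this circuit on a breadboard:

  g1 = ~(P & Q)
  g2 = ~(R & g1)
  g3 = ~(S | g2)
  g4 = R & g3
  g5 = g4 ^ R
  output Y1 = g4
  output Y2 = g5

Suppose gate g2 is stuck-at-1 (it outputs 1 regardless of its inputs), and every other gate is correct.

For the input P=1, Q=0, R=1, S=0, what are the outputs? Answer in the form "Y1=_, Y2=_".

Y1=0, Y2=1

Propagate with g2 forced: g1=1, g2=1 [stuck-at-1], g3=0, g4=0, g5=1.
So the outputs are Y1=0, Y2=1. (Without the fault they would be Y1=1, Y2=0.)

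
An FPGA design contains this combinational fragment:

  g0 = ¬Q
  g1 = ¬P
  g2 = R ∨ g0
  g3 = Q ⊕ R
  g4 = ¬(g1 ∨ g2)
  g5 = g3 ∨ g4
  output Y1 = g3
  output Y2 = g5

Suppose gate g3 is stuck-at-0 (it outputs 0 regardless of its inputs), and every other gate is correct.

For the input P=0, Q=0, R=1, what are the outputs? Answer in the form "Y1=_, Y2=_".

Y1=0, Y2=0

Propagate with g3 forced: g0=1, g1=1, g2=1, g3=0 [stuck-at-0], g4=0, g5=0.
So the outputs are Y1=0, Y2=0. (Without the fault they would be Y1=1, Y2=1.)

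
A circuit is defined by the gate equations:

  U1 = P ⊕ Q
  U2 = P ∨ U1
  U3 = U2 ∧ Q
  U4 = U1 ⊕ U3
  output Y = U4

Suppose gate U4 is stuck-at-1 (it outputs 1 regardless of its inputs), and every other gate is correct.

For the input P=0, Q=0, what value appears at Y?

1

Propagate with U4 forced: U1=0, U2=0, U3=0, U4=1 [stuck-at-1].
So Y = 1. (Without the fault it would be 0.)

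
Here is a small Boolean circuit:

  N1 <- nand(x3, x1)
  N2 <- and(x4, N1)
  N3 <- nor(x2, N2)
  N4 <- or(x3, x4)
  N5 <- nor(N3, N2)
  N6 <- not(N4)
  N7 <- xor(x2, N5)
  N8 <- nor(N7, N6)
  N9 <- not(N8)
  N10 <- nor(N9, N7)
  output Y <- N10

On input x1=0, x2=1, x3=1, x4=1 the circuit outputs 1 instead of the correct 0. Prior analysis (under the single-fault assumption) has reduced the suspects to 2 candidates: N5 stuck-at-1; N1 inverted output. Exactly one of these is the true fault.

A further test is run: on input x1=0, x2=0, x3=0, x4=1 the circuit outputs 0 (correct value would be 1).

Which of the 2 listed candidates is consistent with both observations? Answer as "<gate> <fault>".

Evaluate each candidate on input x1=0, x2=0, x3=0, x4=1:
  N5 stuck-at-1: N1=1, N2=1, N3=0, N4=1, N5=1 [stuck-at-1], N6=0, N7=1, N8=0, N9=1, N10=0 → 0 — matches
  N1 inverted output: N1=0 [inverted output], N2=0, N3=1, N4=1, N5=0, N6=0, N7=0, N8=1, N9=0, N10=1 → 1 — eliminated
Only N5 stuck-at-1 reproduces the observed 0.

N5 stuck-at-1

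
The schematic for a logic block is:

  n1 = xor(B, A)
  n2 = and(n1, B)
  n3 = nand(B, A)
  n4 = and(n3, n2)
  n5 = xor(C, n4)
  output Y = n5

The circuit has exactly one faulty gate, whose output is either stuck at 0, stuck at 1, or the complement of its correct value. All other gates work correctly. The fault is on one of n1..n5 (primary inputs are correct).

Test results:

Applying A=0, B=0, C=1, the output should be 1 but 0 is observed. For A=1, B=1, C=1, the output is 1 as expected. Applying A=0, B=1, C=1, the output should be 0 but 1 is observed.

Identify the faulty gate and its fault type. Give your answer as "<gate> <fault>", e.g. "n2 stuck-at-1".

n2 inverted output

Fault-free values for test 1 (A=0, B=0, C=1): n1=0, n2=0, n3=1, n4=0, n5=1, giving Y=1. Observed 0.
Test 1: faults giving observed 0 are {n2 stuck-at-1, n2 inverted output, n4 stuck-at-1, n4 inverted output, n5 stuck-at-0, n5 inverted output}.
Test 2 (A=1, B=1, C=1): fault-free n1=0, n2=0, n3=0, n4=0, n5=1 → 1; observed 1. Eliminates n4 stuck-at-1, n4 inverted output, n5 stuck-at-0, n5 inverted output.
Test 3 (A=0, B=1, C=1): fault-free n1=1, n2=1, n3=1, n4=1, n5=0 → 0; observed 1. Eliminates n2 stuck-at-1.
Only n2 inverted output is consistent with every test.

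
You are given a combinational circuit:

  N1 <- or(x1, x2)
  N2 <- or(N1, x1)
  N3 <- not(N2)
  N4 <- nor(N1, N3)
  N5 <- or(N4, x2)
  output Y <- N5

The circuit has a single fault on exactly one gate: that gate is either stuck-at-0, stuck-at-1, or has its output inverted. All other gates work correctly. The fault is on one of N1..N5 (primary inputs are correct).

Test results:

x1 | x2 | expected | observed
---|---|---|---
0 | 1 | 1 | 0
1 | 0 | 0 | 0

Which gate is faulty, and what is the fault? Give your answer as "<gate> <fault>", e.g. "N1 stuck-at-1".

N5 stuck-at-0

Fault-free values for test 1 (x1=0, x2=1): N1=1, N2=1, N3=0, N4=0, N5=1, giving Y=1. Observed 0.
Test 1: faults giving observed 0 are {N5 stuck-at-0, N5 inverted output}.
Test 2 (x1=1, x2=0): fault-free N1=1, N2=1, N3=0, N4=0, N5=0 → 0; observed 0. Eliminates N5 inverted output.
Only N5 stuck-at-0 is consistent with every test.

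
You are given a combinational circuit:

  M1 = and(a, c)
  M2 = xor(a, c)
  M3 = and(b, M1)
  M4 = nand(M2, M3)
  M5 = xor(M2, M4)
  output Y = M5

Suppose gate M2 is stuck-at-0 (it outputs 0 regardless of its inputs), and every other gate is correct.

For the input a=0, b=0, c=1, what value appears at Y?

1

Propagate with M2 forced: M1=0, M2=0 [stuck-at-0], M3=0, M4=1, M5=1.
So Y = 1. (Without the fault it would be 0.)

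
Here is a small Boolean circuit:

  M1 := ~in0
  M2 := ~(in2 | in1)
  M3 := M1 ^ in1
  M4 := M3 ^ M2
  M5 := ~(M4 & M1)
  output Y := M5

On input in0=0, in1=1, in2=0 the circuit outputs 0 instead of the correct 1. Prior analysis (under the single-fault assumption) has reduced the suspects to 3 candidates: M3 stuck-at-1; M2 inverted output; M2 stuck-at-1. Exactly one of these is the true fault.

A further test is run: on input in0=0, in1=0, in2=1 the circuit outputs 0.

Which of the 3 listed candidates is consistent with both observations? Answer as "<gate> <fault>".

Evaluate each candidate on input in0=0, in1=0, in2=1:
  M3 stuck-at-1: M1=1, M2=0, M3=1 [stuck-at-1], M4=1, M5=0 → 0 — matches
  M2 inverted output: M1=1, M2=1 [inverted output], M3=1, M4=0, M5=1 → 1 — eliminated
  M2 stuck-at-1: M1=1, M2=1 [stuck-at-1], M3=1, M4=0, M5=1 → 1 — eliminated
Only M3 stuck-at-1 reproduces the observed 0.

M3 stuck-at-1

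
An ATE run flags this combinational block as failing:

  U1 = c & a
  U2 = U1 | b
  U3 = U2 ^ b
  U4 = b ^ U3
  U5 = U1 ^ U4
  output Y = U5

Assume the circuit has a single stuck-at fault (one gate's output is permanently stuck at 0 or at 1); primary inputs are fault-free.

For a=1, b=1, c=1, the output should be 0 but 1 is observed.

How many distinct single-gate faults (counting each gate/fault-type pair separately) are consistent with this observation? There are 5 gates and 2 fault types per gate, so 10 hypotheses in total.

Fault-free: U1=1, U2=1, U3=0, U4=1, U5=0 → 0. Observed 1.
  U1 stuck-at-0: output 1 ✓
  U1 stuck-at-1: output 0 ✗
  U2 stuck-at-0: output 1 ✓
  U2 stuck-at-1: output 0 ✗
  U3 stuck-at-0: output 0 ✗
  U3 stuck-at-1: output 1 ✓
  U4 stuck-at-0: output 1 ✓
  U4 stuck-at-1: output 0 ✗
  U5 stuck-at-0: output 0 ✗
  U5 stuck-at-1: output 1 ✓
Consistent faults: {U1 stuck-at-0, U2 stuck-at-0, U3 stuck-at-1, U4 stuck-at-0, U5 stuck-at-1} — 5 in all.

5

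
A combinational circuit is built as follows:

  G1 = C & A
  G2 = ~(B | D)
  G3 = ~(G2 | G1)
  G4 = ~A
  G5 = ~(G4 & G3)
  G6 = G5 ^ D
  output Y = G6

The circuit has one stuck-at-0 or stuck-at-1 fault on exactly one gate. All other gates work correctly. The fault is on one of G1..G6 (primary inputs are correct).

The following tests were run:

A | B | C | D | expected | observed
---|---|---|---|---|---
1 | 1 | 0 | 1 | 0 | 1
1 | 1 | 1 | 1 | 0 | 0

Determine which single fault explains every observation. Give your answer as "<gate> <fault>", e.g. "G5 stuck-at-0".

Fault-free values for test 1 (A=1, B=1, C=0, D=1): G1=0, G2=0, G3=1, G4=0, G5=1, G6=0, giving Y=0. Observed 1.
Test 1: faults giving observed 1 are {G4 stuck-at-1, G5 stuck-at-0, G6 stuck-at-1}.
Test 2 (A=1, B=1, C=1, D=1): fault-free G1=1, G2=0, G3=0, G4=0, G5=1, G6=0 → 0; observed 0. Eliminates G5 stuck-at-0, G6 stuck-at-1.
Only G4 stuck-at-1 is consistent with every test.

G4 stuck-at-1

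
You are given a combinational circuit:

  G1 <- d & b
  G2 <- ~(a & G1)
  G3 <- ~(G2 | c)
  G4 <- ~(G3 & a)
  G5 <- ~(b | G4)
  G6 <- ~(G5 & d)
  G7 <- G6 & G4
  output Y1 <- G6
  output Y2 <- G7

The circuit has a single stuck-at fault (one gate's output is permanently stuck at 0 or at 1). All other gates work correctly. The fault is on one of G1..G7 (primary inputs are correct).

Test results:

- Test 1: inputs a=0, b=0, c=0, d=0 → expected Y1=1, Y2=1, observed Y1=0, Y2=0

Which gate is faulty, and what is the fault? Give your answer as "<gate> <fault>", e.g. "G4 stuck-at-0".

G6 stuck-at-0

Fault-free values for test 1 (a=0, b=0, c=0, d=0): G1=0, G2=1, G3=0, G4=1, G5=0, G6=1, G7=1, giving Y1=1, Y2=1. Observed Y1=0, Y2=0.
Test 1: faults giving observed Y1=0, Y2=0 are {G6 stuck-at-0}.
Only G6 stuck-at-0 is consistent with every test.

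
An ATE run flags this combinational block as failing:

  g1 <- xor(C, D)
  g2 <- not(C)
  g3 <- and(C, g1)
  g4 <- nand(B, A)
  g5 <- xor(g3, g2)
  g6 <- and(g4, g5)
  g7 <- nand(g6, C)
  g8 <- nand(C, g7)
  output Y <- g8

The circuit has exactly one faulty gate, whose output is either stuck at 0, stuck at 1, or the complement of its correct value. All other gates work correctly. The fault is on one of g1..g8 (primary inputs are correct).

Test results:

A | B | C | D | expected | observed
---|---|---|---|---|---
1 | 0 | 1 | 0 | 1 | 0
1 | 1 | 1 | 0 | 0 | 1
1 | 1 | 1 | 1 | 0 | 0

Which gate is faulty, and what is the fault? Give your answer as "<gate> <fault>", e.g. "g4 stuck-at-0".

g4 inverted output

Fault-free values for test 1 (A=1, B=0, C=1, D=0): g1=1, g2=0, g3=1, g4=1, g5=1, g6=1, g7=0, g8=1, giving Y=1. Observed 0.
Test 1: faults giving observed 0 are {g1 stuck-at-0, g1 inverted output, g2 stuck-at-1, g2 inverted output, g3 stuck-at-0, g3 inverted output, g4 stuck-at-0, g4 inverted output, g5 stuck-at-0, g5 inverted output, g6 stuck-at-0, g6 inverted output, g7 stuck-at-1, g7 inverted output, g8 stuck-at-0, g8 inverted output}.
Test 2 (A=1, B=1, C=1, D=0): fault-free g1=1, g2=0, g3=1, g4=0, g5=1, g6=0, g7=1, g8=0 → 0; observed 1. Eliminates g1 stuck-at-0, g1 inverted output, g2 stuck-at-1, g2 inverted output, g3 stuck-at-0, g3 inverted output, g4 stuck-at-0, g5 stuck-at-0, g5 inverted output, g6 stuck-at-0, g7 stuck-at-1, g8 stuck-at-0.
Test 3 (A=1, B=1, C=1, D=1): fault-free g1=0, g2=0, g3=0, g4=0, g5=0, g6=0, g7=1, g8=0 → 0; observed 0. Eliminates g6 inverted output, g7 inverted output, g8 inverted output.
Only g4 inverted output is consistent with every test.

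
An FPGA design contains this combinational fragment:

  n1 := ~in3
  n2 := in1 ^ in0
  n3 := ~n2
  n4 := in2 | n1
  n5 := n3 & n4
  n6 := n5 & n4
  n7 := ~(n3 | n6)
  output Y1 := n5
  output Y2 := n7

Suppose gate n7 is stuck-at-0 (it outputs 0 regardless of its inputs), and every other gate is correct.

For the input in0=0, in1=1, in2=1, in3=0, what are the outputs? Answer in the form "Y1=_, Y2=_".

Y1=0, Y2=0

Propagate with n7 forced: n1=1, n2=1, n3=0, n4=1, n5=0, n6=0, n7=0 [stuck-at-0].
So the outputs are Y1=0, Y2=0. (Without the fault they would be Y1=0, Y2=1.)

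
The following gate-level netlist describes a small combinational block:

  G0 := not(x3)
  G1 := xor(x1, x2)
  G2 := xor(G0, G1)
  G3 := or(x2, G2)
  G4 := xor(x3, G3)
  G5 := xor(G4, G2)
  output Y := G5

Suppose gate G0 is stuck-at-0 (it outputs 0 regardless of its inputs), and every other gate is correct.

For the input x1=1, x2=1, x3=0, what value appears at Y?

Propagate with G0 forced: G0=0 [stuck-at-0], G1=0, G2=0, G3=1, G4=1, G5=1.
So Y = 1. (Without the fault it would be 0.)

1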